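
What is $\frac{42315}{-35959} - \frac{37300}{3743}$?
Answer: $- \frac{214236535}{19227791} \approx -11.142$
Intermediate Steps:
$\frac{42315}{-35959} - \frac{37300}{3743} = 42315 \left(- \frac{1}{35959}\right) - \frac{37300}{3743} = - \frac{6045}{5137} - \frac{37300}{3743} = - \frac{214236535}{19227791}$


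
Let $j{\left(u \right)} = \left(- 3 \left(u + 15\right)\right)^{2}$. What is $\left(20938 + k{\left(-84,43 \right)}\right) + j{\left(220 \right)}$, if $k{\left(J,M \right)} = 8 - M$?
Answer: $517928$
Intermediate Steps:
$j{\left(u \right)} = \left(-45 - 3 u\right)^{2}$ ($j{\left(u \right)} = \left(- 3 \left(15 + u\right)\right)^{2} = \left(-45 - 3 u\right)^{2}$)
$\left(20938 + k{\left(-84,43 \right)}\right) + j{\left(220 \right)} = \left(20938 + \left(8 - 43\right)\right) + 9 \left(15 + 220\right)^{2} = \left(20938 + \left(8 - 43\right)\right) + 9 \cdot 235^{2} = \left(20938 - 35\right) + 9 \cdot 55225 = 20903 + 497025 = 517928$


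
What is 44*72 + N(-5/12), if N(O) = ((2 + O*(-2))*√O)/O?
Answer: 3168 - 17*I*√15/15 ≈ 3168.0 - 4.3894*I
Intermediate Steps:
N(O) = (2 - 2*O)/√O (N(O) = ((2 - 2*O)*√O)/O = (√O*(2 - 2*O))/O = (2 - 2*O)/√O)
44*72 + N(-5/12) = 44*72 + 2*(1 - (-5)/12)/√(-5/12) = 3168 + 2*(1 - (-5)/12)/√(-5*1/12) = 3168 + 2*(1 - 1*(-5/12))/√(-5/12) = 3168 + 2*(-2*I*√15/5)*(1 + 5/12) = 3168 + 2*(-2*I*√15/5)*(17/12) = 3168 - 17*I*√15/15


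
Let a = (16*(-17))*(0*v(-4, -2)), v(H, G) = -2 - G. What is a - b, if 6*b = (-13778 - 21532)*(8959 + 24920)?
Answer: 199377915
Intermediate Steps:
b = -199377915 (b = ((-13778 - 21532)*(8959 + 24920))/6 = (-35310*33879)/6 = (⅙)*(-1196267490) = -199377915)
a = 0 (a = (16*(-17))*(0*(-2 - 1*(-2))) = -0*(-2 + 2) = -0*0 = -272*0 = 0)
a - b = 0 - 1*(-199377915) = 0 + 199377915 = 199377915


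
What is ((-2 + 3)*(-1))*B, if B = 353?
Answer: -353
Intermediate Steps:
((-2 + 3)*(-1))*B = ((-2 + 3)*(-1))*353 = (1*(-1))*353 = -1*353 = -353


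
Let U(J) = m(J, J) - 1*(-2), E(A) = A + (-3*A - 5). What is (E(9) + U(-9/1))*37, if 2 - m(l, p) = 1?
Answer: -740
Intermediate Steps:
m(l, p) = 1 (m(l, p) = 2 - 1*1 = 2 - 1 = 1)
E(A) = -5 - 2*A (E(A) = A + (-5 - 3*A) = -5 - 2*A)
U(J) = 3 (U(J) = 1 - 1*(-2) = 1 + 2 = 3)
(E(9) + U(-9/1))*37 = ((-5 - 2*9) + 3)*37 = ((-5 - 18) + 3)*37 = (-23 + 3)*37 = -20*37 = -740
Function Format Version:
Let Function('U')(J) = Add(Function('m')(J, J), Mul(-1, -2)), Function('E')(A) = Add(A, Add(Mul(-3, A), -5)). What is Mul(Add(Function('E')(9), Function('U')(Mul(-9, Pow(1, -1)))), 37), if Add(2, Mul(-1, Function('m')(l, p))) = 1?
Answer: -740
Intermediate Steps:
Function('m')(l, p) = 1 (Function('m')(l, p) = Add(2, Mul(-1, 1)) = Add(2, -1) = 1)
Function('E')(A) = Add(-5, Mul(-2, A)) (Function('E')(A) = Add(A, Add(-5, Mul(-3, A))) = Add(-5, Mul(-2, A)))
Function('U')(J) = 3 (Function('U')(J) = Add(1, Mul(-1, -2)) = Add(1, 2) = 3)
Mul(Add(Function('E')(9), Function('U')(Mul(-9, Pow(1, -1)))), 37) = Mul(Add(Add(-5, Mul(-2, 9)), 3), 37) = Mul(Add(Add(-5, -18), 3), 37) = Mul(Add(-23, 3), 37) = Mul(-20, 37) = -740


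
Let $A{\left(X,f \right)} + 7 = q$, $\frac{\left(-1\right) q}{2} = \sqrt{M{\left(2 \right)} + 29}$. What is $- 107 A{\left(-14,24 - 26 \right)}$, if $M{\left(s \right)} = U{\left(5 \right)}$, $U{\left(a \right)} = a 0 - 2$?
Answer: $749 + 642 \sqrt{3} \approx 1861.0$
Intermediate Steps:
$U{\left(a \right)} = -2$ ($U{\left(a \right)} = 0 - 2 = -2$)
$M{\left(s \right)} = -2$
$q = - 6 \sqrt{3}$ ($q = - 2 \sqrt{-2 + 29} = - 2 \sqrt{27} = - 2 \cdot 3 \sqrt{3} = - 6 \sqrt{3} \approx -10.392$)
$A{\left(X,f \right)} = -7 - 6 \sqrt{3}$
$- 107 A{\left(-14,24 - 26 \right)} = - 107 \left(-7 - 6 \sqrt{3}\right) = 749 + 642 \sqrt{3}$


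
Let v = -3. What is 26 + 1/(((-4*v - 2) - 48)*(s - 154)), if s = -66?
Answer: 217361/8360 ≈ 26.000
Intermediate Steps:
26 + 1/(((-4*v - 2) - 48)*(s - 154)) = 26 + 1/(((-4*(-3) - 2) - 48)*(-66 - 154)) = 26 + 1/(((12 - 2) - 48)*(-220)) = 26 - 1/220/(10 - 48) = 26 - 1/220/(-38) = 26 - 1/38*(-1/220) = 26 + 1/8360 = 217361/8360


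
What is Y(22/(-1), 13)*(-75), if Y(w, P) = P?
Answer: -975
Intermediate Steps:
Y(22/(-1), 13)*(-75) = 13*(-75) = -975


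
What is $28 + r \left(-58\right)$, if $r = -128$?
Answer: $7452$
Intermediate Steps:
$28 + r \left(-58\right) = 28 - -7424 = 28 + 7424 = 7452$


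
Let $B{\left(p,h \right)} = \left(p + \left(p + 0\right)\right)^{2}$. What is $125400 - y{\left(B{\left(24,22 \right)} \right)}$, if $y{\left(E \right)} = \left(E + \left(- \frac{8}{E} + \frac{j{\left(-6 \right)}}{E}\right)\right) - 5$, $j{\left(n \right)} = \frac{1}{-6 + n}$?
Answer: $\frac{3403496545}{27648} \approx 1.231 \cdot 10^{5}$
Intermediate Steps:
$B{\left(p,h \right)} = 4 p^{2}$ ($B{\left(p,h \right)} = \left(p + p\right)^{2} = \left(2 p\right)^{2} = 4 p^{2}$)
$y{\left(E \right)} = -5 + E - \frac{97}{12 E}$ ($y{\left(E \right)} = \left(E - \left(\frac{8}{E} - \frac{1}{\left(-6 - 6\right) E}\right)\right) - 5 = \left(E - \left(\frac{8}{E} - \frac{1}{\left(-12\right) E}\right)\right) - 5 = \left(E - \frac{97}{12 E}\right) - 5 = -5 + E - \frac{97}{12 E}$)
$125400 - y{\left(B{\left(24,22 \right)} \right)} = 125400 - \left(-5 + 4 \cdot 24^{2} - \frac{97}{12 \cdot 4 \cdot 24^{2}}\right) = 125400 - \left(-5 + 4 \cdot 576 - \frac{97}{12 \cdot 4 \cdot 576}\right) = 125400 - \left(-5 + 2304 - \frac{97}{12 \cdot 2304}\right) = 125400 - \left(-5 + 2304 - \frac{97}{27648}\right) = 125400 - \frac{63562655}{27648} = \frac{3403496545}{27648}$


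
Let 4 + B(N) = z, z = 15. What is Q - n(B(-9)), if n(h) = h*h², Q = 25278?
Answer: 23947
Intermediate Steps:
B(N) = 11 (B(N) = -4 + 15 = 11)
n(h) = h³
Q - n(B(-9)) = 25278 - 1*11³ = 25278 - 1*1331 = 25278 - 1331 = 23947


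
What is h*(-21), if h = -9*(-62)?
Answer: -11718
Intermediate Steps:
h = 558
h*(-21) = 558*(-21) = -11718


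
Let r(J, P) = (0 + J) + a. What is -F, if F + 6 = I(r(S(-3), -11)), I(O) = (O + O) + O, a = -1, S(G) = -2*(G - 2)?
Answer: -21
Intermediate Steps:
S(G) = 4 - 2*G (S(G) = -2*(-2 + G) = 4 - 2*G)
r(J, P) = -1 + J (r(J, P) = (0 + J) - 1 = J - 1 = -1 + J)
I(O) = 3*O (I(O) = 2*O + O = 3*O)
F = 21 (F = -6 + 3*(-1 + (4 - 2*(-3))) = -6 + 3*(-1 + (4 + 6)) = -6 + 3*(-1 + 10) = -6 + 3*9 = -6 + 27 = 21)
-F = -1*21 = -21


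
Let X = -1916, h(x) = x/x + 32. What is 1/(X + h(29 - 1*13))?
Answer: -1/1883 ≈ -0.00053107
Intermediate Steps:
h(x) = 33 (h(x) = 1 + 32 = 33)
1/(X + h(29 - 1*13)) = 1/(-1916 + 33) = 1/(-1883) = -1/1883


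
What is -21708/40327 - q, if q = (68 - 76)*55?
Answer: 17722172/40327 ≈ 439.46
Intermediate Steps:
q = -440 (q = -8*55 = -440)
-21708/40327 - q = -21708/40327 - 1*(-440) = -21708*1/40327 + 440 = -21708/40327 + 440 = 17722172/40327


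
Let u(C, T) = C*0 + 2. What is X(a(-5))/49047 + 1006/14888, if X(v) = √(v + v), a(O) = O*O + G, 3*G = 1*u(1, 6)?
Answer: 503/7444 + √462/147141 ≈ 0.067717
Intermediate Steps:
u(C, T) = 2 (u(C, T) = 0 + 2 = 2)
G = ⅔ (G = (1*2)/3 = (⅓)*2 = ⅔ ≈ 0.66667)
a(O) = ⅔ + O² (a(O) = O*O + ⅔ = O² + ⅔ = ⅔ + O²)
X(v) = √2*√v (X(v) = √(2*v) = √2*√v)
X(a(-5))/49047 + 1006/14888 = (√2*√(⅔ + (-5)²))/49047 + 1006/14888 = (√2*√(⅔ + 25))*(1/49047) + 1006*(1/14888) = (√2*√(77/3))*(1/49047) + 503/7444 = (√2*(√231/3))*(1/49047) + 503/7444 = (√462/3)*(1/49047) + 503/7444 = √462/147141 + 503/7444 = 503/7444 + √462/147141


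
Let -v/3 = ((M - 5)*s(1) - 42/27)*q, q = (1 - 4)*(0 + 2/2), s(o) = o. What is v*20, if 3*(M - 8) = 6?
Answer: 620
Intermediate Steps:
M = 10 (M = 8 + (⅓)*6 = 8 + 2 = 10)
q = -3 (q = -3*(0 + 2*(½)) = -3*(0 + 1) = -3*1 = -3)
v = 31 (v = -3*((10 - 5)*1 - 42/27)*(-3) = -3*(5*1 - 42*1/27)*(-3) = -3*(5 - 14/9)*(-3) = -31*(-3)/3 = -3*(-31/3) = 31)
v*20 = 31*20 = 620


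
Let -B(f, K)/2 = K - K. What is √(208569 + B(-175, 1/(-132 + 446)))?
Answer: √208569 ≈ 456.69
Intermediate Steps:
B(f, K) = 0 (B(f, K) = -2*(K - K) = -2*0 = 0)
√(208569 + B(-175, 1/(-132 + 446))) = √(208569 + 0) = √208569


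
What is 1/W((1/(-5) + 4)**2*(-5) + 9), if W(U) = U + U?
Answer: -5/632 ≈ -0.0079114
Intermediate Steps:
W(U) = 2*U
1/W((1/(-5) + 4)**2*(-5) + 9) = 1/(2*((1/(-5) + 4)**2*(-5) + 9)) = 1/(2*((-1/5 + 4)**2*(-5) + 9)) = 1/(2*((19/5)**2*(-5) + 9)) = 1/(2*((361/25)*(-5) + 9)) = 1/(2*(-361/5 + 9)) = 1/(2*(-316/5)) = 1/(-632/5) = -5/632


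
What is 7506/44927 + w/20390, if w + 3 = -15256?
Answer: -532493753/916061530 ≈ -0.58129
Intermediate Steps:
w = -15259 (w = -3 - 15256 = -15259)
7506/44927 + w/20390 = 7506/44927 - 15259/20390 = -532493753/916061530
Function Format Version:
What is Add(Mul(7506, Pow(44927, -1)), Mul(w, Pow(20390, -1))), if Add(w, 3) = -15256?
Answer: Rational(-532493753, 916061530) ≈ -0.58129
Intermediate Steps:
w = -15259 (w = Add(-3, -15256) = -15259)
Add(Mul(7506, Pow(44927, -1)), Mul(w, Pow(20390, -1))) = Add(Mul(7506, Pow(44927, -1)), Mul(-15259, Pow(20390, -1))) = Add(Mul(7506, Rational(1, 44927)), Mul(-15259, Rational(1, 20390))) = Add(Rational(7506, 44927), Rational(-15259, 20390)) = Rational(-532493753, 916061530)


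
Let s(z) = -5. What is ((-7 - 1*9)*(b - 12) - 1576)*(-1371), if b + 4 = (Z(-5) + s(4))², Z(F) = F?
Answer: 4003320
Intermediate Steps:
b = 96 (b = -4 + (-5 - 5)² = -4 + (-10)² = -4 + 100 = 96)
((-7 - 1*9)*(b - 12) - 1576)*(-1371) = ((-7 - 1*9)*(96 - 12) - 1576)*(-1371) = ((-7 - 9)*84 - 1576)*(-1371) = (-16*84 - 1576)*(-1371) = (-1344 - 1576)*(-1371) = -2920*(-1371) = 4003320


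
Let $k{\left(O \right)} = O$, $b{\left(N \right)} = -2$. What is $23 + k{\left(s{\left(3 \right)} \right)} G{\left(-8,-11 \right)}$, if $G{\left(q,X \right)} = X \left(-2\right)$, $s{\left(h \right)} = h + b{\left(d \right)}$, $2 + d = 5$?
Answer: $45$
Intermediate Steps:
$d = 3$ ($d = -2 + 5 = 3$)
$s{\left(h \right)} = -2 + h$ ($s{\left(h \right)} = h - 2 = -2 + h$)
$G{\left(q,X \right)} = - 2 X$
$23 + k{\left(s{\left(3 \right)} \right)} G{\left(-8,-11 \right)} = 23 + \left(-2 + 3\right) \left(\left(-2\right) \left(-11\right)\right) = 23 + 1 \cdot 22 = 23 + 22 = 45$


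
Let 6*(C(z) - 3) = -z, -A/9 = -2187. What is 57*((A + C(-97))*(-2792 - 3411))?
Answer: -13932229541/2 ≈ -6.9661e+9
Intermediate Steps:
A = 19683 (A = -9*(-2187) = 19683)
C(z) = 3 - z/6 (C(z) = 3 + (-z)/6 = 3 - z/6)
57*((A + C(-97))*(-2792 - 3411)) = 57*((19683 + (3 - 1/6*(-97)))*(-2792 - 3411)) = 57*((19683 + (3 + 97/6))*(-6203)) = 57*((19683 + 115/6)*(-6203)) = 57*((118213/6)*(-6203)) = 57*(-733275239/6) = -13932229541/2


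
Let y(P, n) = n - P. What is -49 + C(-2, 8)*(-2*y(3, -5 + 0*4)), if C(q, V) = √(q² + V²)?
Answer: -49 + 32*√17 ≈ 82.939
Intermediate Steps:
C(q, V) = √(V² + q²)
-49 + C(-2, 8)*(-2*y(3, -5 + 0*4)) = -49 + √(8² + (-2)²)*(-2*((-5 + 0*4) - 1*3)) = -49 + √(64 + 4)*(-2*((-5 + 0) - 3)) = -49 + √68*(-2*(-5 - 3)) = -49 + (2*√17)*(-2*(-8)) = -49 + (2*√17)*16 = -49 + 32*√17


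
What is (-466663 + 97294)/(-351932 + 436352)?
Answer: -5863/1340 ≈ -4.3754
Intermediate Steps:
(-466663 + 97294)/(-351932 + 436352) = -369369/84420 = -369369*1/84420 = -5863/1340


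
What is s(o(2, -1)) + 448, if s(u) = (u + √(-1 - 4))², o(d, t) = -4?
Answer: 459 - 8*I*√5 ≈ 459.0 - 17.889*I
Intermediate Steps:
s(u) = (u + I*√5)² (s(u) = (u + √(-5))² = (u + I*√5)²)
s(o(2, -1)) + 448 = (-4 + I*√5)² + 448 = 448 + (-4 + I*√5)²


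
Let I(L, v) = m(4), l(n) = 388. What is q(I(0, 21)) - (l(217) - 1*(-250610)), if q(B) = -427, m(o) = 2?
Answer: -251425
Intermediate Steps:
I(L, v) = 2
q(I(0, 21)) - (l(217) - 1*(-250610)) = -427 - (388 - 1*(-250610)) = -427 - (388 + 250610) = -427 - 1*250998 = -427 - 250998 = -251425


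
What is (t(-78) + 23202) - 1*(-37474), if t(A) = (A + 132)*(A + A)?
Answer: 52252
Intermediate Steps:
t(A) = 2*A*(132 + A) (t(A) = (132 + A)*(2*A) = 2*A*(132 + A))
(t(-78) + 23202) - 1*(-37474) = (2*(-78)*(132 - 78) + 23202) - 1*(-37474) = (2*(-78)*54 + 23202) + 37474 = (-8424 + 23202) + 37474 = 14778 + 37474 = 52252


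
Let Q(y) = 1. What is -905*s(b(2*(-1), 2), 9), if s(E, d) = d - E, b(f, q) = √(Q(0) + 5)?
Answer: -8145 + 905*√6 ≈ -5928.2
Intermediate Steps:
b(f, q) = √6 (b(f, q) = √(1 + 5) = √6)
-905*s(b(2*(-1), 2), 9) = -905*(9 - √6) = -8145 + 905*√6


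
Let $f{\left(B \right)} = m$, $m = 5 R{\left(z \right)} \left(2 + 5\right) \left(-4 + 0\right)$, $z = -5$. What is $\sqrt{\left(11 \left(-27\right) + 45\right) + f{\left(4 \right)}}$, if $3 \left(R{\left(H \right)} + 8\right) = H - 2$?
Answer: $\frac{16 \sqrt{42}}{3} \approx 34.564$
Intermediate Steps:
$R{\left(H \right)} = - \frac{26}{3} + \frac{H}{3}$ ($R{\left(H \right)} = -8 + \frac{H - 2}{3} = -8 + \frac{-2 + H}{3} = -8 + \left(- \frac{2}{3} + \frac{H}{3}\right) = - \frac{26}{3} + \frac{H}{3}$)
$m = \frac{4340}{3}$ ($m = 5 \left(- \frac{26}{3} + \frac{1}{3} \left(-5\right)\right) \left(2 + 5\right) \left(-4 + 0\right) = 5 \left(- \frac{26}{3} - \frac{5}{3}\right) 7 \left(-4\right) = 5 \left(- \frac{31}{3}\right) \left(-28\right) = \left(- \frac{155}{3}\right) \left(-28\right) = \frac{4340}{3} \approx 1446.7$)
$f{\left(B \right)} = \frac{4340}{3}$
$\sqrt{\left(11 \left(-27\right) + 45\right) + f{\left(4 \right)}} = \sqrt{\left(11 \left(-27\right) + 45\right) + \frac{4340}{3}} = \sqrt{\left(-297 + 45\right) + \frac{4340}{3}} = \sqrt{-252 + \frac{4340}{3}} = \sqrt{\frac{3584}{3}} = \frac{16 \sqrt{42}}{3}$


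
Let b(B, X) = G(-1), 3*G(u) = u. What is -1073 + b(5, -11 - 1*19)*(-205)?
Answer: -3014/3 ≈ -1004.7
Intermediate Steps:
G(u) = u/3
b(B, X) = -⅓ (b(B, X) = (⅓)*(-1) = -⅓)
-1073 + b(5, -11 - 1*19)*(-205) = -1073 - ⅓*(-205) = -1073 + 205/3 = -3014/3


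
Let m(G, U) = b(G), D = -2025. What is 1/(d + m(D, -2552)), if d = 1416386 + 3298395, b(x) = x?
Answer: 1/4712756 ≈ 2.1219e-7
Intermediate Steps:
m(G, U) = G
d = 4714781
1/(d + m(D, -2552)) = 1/(4714781 - 2025) = 1/4712756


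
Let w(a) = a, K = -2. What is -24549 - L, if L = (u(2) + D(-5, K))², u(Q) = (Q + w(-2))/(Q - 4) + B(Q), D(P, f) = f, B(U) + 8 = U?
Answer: -24613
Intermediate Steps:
B(U) = -8 + U
u(Q) = -8 + Q + (-2 + Q)/(-4 + Q) (u(Q) = (Q - 2)/(Q - 4) + (-8 + Q) = (-2 + Q)/(-4 + Q) + (-8 + Q) = -8 + Q + (-2 + Q)/(-4 + Q))
L = 64 (L = ((30 + 2² - 11*2)/(-4 + 2) - 2)² = ((30 + 4 - 22)/(-2) - 2)² = (-½*12 - 2)² = (-6 - 2)² = (-8)² = 64)
-24549 - L = -24549 - 1*64 = -24549 - 64 = -24613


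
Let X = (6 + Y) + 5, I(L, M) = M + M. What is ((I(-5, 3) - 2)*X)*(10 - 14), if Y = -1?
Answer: -160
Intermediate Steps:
I(L, M) = 2*M
X = 10 (X = (6 - 1) + 5 = 5 + 5 = 10)
((I(-5, 3) - 2)*X)*(10 - 14) = ((2*3 - 2)*10)*(10 - 14) = ((6 - 2)*10)*(-4) = (4*10)*(-4) = 40*(-4) = -160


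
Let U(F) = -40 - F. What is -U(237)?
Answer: 277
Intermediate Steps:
-U(237) = -(-40 - 1*237) = -(-40 - 237) = -1*(-277) = 277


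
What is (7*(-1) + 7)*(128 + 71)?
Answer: 0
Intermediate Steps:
(7*(-1) + 7)*(128 + 71) = (-7 + 7)*199 = 0*199 = 0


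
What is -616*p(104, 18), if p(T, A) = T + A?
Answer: -75152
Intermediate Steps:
p(T, A) = A + T
-616*p(104, 18) = -616*(18 + 104) = -616*122 = -75152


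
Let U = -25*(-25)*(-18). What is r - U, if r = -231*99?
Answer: -11619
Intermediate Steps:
U = -11250 (U = 625*(-18) = -11250)
r = -22869
r - U = -22869 - 1*(-11250) = -22869 + 11250 = -11619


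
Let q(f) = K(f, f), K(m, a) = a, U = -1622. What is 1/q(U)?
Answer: -1/1622 ≈ -0.00061652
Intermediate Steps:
q(f) = f
1/q(U) = 1/(-1622) = -1/1622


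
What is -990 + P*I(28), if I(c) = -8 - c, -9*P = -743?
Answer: -3962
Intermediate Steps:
P = 743/9 (P = -⅑*(-743) = 743/9 ≈ 82.556)
-990 + P*I(28) = -990 + 743*(-8 - 1*28)/9 = -990 + 743*(-8 - 28)/9 = -990 + (743/9)*(-36) = -990 - 2972 = -3962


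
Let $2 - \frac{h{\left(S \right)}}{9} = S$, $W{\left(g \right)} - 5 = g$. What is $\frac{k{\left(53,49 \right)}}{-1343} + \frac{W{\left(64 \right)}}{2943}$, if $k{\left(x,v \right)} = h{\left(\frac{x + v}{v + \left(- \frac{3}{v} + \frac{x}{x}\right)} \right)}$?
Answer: $\frac{76503599}{3223880901} \approx 0.02373$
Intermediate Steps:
$W{\left(g \right)} = 5 + g$
$h{\left(S \right)} = 18 - 9 S$
$k{\left(x,v \right)} = 18 - \frac{9 \left(v + x\right)}{1 + v - \frac{3}{v}}$ ($k{\left(x,v \right)} = 18 - 9 \frac{x + v}{v + \left(- \frac{3}{v} + \frac{x}{x}\right)} = 18 - 9 \frac{v + x}{v + \left(- \frac{3}{v} + 1\right)} = 18 - 9 \frac{v + x}{v + \left(1 - \frac{3}{v}\right)} = 18 - 9 \frac{v + x}{1 + v - \frac{3}{v}} = 18 - \frac{9 \left(v + x\right)}{1 + v - \frac{3}{v}}$)
$\frac{k{\left(53,49 \right)}}{-1343} + \frac{W{\left(64 \right)}}{2943} = \frac{9 \frac{1}{-3 + 49 \left(1 + 49\right)} \left(-6 - 49 \left(49 + 53\right) + 2 \cdot 49 \left(1 + 49\right)\right)}{-1343} + \frac{5 + 64}{2943} = \frac{9 \left(-6 - 49 \cdot 102 + 2 \cdot 49 \cdot 50\right)}{-3 + 49 \cdot 50} \left(- \frac{1}{1343}\right) + 69 \cdot \frac{1}{2943} = \frac{9 \left(-6 - 4998 + 4900\right)}{-3 + 2450} \left(- \frac{1}{1343}\right) + \frac{23}{981} = 9 \cdot \frac{1}{2447} \left(-104\right) \left(- \frac{1}{1343}\right) + \frac{23}{981} = \left(- \frac{936}{2447}\right) \left(- \frac{1}{1343}\right) + \frac{23}{981} = \frac{936}{3286321} + \frac{23}{981} = \frac{76503599}{3223880901}$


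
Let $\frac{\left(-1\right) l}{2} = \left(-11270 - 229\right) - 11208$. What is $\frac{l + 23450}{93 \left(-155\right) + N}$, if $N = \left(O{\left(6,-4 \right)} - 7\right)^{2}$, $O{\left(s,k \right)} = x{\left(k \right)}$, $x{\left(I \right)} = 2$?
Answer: $- \frac{34432}{7195} \approx -4.7855$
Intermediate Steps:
$O{\left(s,k \right)} = 2$
$N = 25$ ($N = \left(2 - 7\right)^{2} = \left(-5\right)^{2} = 25$)
$l = 45414$ ($l = - 2 \left(\left(-11270 - 229\right) - 11208\right) = - 2 \left(-11499 - 11208\right) = \left(-2\right) \left(-22707\right) = 45414$)
$\frac{l + 23450}{93 \left(-155\right) + N} = \frac{45414 + 23450}{93 \left(-155\right) + 25} = \frac{68864}{-14415 + 25} = \frac{68864}{-14390} = 68864 \left(- \frac{1}{14390}\right) = - \frac{34432}{7195}$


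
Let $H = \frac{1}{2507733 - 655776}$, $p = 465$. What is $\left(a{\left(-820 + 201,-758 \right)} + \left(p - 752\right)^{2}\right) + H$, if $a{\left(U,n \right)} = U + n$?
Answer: $\frac{149993701345}{1851957} \approx 80992.0$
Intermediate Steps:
$H = \frac{1}{1851957} \approx 5.3997 \cdot 10^{-7}$
$\left(a{\left(-820 + 201,-758 \right)} + \left(p - 752\right)^{2}\right) + H = \left(\left(\left(-820 + 201\right) - 758\right) + \left(465 - 752\right)^{2}\right) + \frac{1}{1851957} = \left(\left(-619 - 758\right) + \left(-287\right)^{2}\right) + \frac{1}{1851957} = \left(-1377 + 82369\right) + \frac{1}{1851957} = 80992 + \frac{1}{1851957} = \frac{149993701345}{1851957}$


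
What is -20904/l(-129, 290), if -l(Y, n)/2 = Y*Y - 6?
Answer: 3484/5545 ≈ 0.62831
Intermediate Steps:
l(Y, n) = 12 - 2*Y² (l(Y, n) = -2*(Y*Y - 6) = -2*(Y² - 6) = -2*(-6 + Y²) = 12 - 2*Y²)
-20904/l(-129, 290) = -20904/(12 - 2*(-129)²) = -20904/(12 - 2*16641) = -20904/(12 - 33282) = -20904/(-33270) = -20904*(-1/33270) = 3484/5545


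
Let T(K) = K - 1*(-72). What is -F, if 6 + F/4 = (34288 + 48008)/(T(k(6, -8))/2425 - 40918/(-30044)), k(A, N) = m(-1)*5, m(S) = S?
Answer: -3996805032408/16873183 ≈ -2.3687e+5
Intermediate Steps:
k(A, N) = -5 (k(A, N) = -1*5 = -5)
T(K) = 72 + K (T(K) = K + 72 = 72 + K)
F = 3996805032408/16873183 (F = -24 + 4*((34288 + 48008)/((72 - 5)/2425 - 40918/(-30044))) = -24 + 4*(82296/(67*(1/2425) - 40918*(-1/30044))) = -24 + 4*(82296/(67/2425 + 20459/15022)) = -24 + 4*(82296/(50619549/36428350)) = -24 + 4*(82296*(36428350/50619549)) = -24 + 4*(999302497200/16873183) = -24 + 3997209988800/16873183 = 3996805032408/16873183 ≈ 2.3687e+5)
-F = -1*3996805032408/16873183 = -3996805032408/16873183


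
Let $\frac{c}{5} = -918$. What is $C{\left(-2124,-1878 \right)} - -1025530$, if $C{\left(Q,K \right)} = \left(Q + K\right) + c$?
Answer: $1016938$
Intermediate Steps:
$c = -4590$ ($c = 5 \left(-918\right) = -4590$)
$C{\left(Q,K \right)} = -4590 + K + Q$ ($C{\left(Q,K \right)} = \left(Q + K\right) - 4590 = \left(K + Q\right) - 4590 = -4590 + K + Q$)
$C{\left(-2124,-1878 \right)} - -1025530 = \left(-4590 - 1878 - 2124\right) - -1025530 = -8592 + 1025530 = 1016938$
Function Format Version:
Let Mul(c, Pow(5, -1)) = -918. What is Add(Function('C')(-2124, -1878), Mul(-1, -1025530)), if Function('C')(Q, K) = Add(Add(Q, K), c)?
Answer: 1016938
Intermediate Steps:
c = -4590 (c = Mul(5, -918) = -4590)
Function('C')(Q, K) = Add(-4590, K, Q) (Function('C')(Q, K) = Add(Add(Q, K), -4590) = Add(Add(K, Q), -4590) = Add(-4590, K, Q))
Add(Function('C')(-2124, -1878), Mul(-1, -1025530)) = Add(Add(-4590, -1878, -2124), Mul(-1, -1025530)) = Add(-8592, 1025530) = 1016938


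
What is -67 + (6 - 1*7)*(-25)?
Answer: -42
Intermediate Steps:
-67 + (6 - 1*7)*(-25) = -67 + (6 - 7)*(-25) = -67 - 1*(-25) = -67 + 25 = -42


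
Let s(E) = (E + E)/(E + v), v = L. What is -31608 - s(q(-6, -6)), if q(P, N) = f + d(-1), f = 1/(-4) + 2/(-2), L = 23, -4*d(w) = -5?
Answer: -31608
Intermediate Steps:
d(w) = 5/4 (d(w) = -¼*(-5) = 5/4)
v = 23
f = -5/4 (f = 1*(-¼) + 2*(-½) = -¼ - 1 = -5/4 ≈ -1.2500)
q(P, N) = 0 (q(P, N) = -5/4 + 5/4 = 0)
s(E) = 2*E/(23 + E) (s(E) = (E + E)/(E + 23) = (2*E)/(23 + E) = 2*E/(23 + E))
-31608 - s(q(-6, -6)) = -31608 - 2*0/(23 + 0) = -31608 - 2*0/23 = -31608 - 1*0 = -31608 + 0 = -31608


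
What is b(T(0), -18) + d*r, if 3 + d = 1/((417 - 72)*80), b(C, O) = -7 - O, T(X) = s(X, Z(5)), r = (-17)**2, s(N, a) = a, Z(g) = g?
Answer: -23625311/27600 ≈ -855.99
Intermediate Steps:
r = 289
T(X) = 5
d = -82799/27600 (d = -3 + 1/((417 - 72)*80) = -3 + (1/80)/345 = -3 + (1/345)*(1/80) = -3 + 1/27600 = -82799/27600 ≈ -3.0000)
b(T(0), -18) + d*r = (-7 - 1*(-18)) - 82799/27600*289 = (-7 + 18) - 23928911/27600 = 11 - 23928911/27600 = -23625311/27600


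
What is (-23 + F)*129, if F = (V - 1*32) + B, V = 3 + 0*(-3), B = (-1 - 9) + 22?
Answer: -5160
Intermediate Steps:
B = 12 (B = -10 + 22 = 12)
V = 3 (V = 3 + 0 = 3)
F = -17 (F = (3 - 1*32) + 12 = (3 - 32) + 12 = -29 + 12 = -17)
(-23 + F)*129 = (-23 - 17)*129 = -40*129 = -5160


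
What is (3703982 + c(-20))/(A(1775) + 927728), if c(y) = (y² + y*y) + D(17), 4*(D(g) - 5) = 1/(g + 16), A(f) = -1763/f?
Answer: 868031595875/217366437684 ≈ 3.9934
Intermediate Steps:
D(g) = 5 + 1/(4*(16 + g)) (D(g) = 5 + 1/(4*(g + 16)) = 5 + 1/(4*(16 + g)))
c(y) = 661/132 + 2*y² (c(y) = (y² + y*y) + (321 + 20*17)/(4*(16 + 17)) = (y² + y²) + (¼)*(321 + 340)/33 = 2*y² + (¼)*(1/33)*661 = 2*y² + 661/132 = 661/132 + 2*y²)
(3703982 + c(-20))/(A(1775) + 927728) = (3703982 + (661/132 + 2*(-20)²))/(-1763/1775 + 927728) = (3703982 + (661/132 + 2*400))/(-1763*1/1775 + 927728) = (3703982 + (661/132 + 800))/(-1763/1775 + 927728) = (3703982 + 106261/132)/(1646715437/1775) = (489031885/132)*(1775/1646715437) = 868031595875/217366437684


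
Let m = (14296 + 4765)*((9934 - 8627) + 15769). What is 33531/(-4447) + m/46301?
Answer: 1445882104461/205900547 ≈ 7022.2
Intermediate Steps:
m = 325485636 (m = 19061*(1307 + 15769) = 19061*17076 = 325485636)
33531/(-4447) + m/46301 = 33531/(-4447) + 325485636/46301 = 33531*(-1/4447) + 325485636*(1/46301) = -33531/4447 + 325485636/46301 = 1445882104461/205900547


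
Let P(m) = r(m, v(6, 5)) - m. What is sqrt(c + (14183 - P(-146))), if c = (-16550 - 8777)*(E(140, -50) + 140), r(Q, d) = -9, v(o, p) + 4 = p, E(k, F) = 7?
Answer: I*sqrt(3709023) ≈ 1925.9*I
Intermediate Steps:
v(o, p) = -4 + p
P(m) = -9 - m
c = -3723069 (c = (-16550 - 8777)*(7 + 140) = -25327*147 = -3723069)
sqrt(c + (14183 - P(-146))) = sqrt(-3723069 + (14183 - (-9 - 1*(-146)))) = sqrt(-3723069 + (14183 - (-9 + 146))) = sqrt(-3723069 + (14183 - 1*137)) = sqrt(-3723069 + (14183 - 137)) = sqrt(-3723069 + 14046) = sqrt(-3709023) = I*sqrt(3709023)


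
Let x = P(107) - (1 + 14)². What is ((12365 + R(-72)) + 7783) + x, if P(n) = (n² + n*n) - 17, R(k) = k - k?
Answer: 42804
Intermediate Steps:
R(k) = 0
P(n) = -17 + 2*n² (P(n) = (n² + n²) - 17 = 2*n² - 17 = -17 + 2*n²)
x = 22656 (x = (-17 + 2*107²) - (1 + 14)² = (-17 + 2*11449) - 1*15² = (-17 + 22898) - 1*225 = 22881 - 225 = 22656)
((12365 + R(-72)) + 7783) + x = ((12365 + 0) + 7783) + 22656 = (12365 + 7783) + 22656 = 20148 + 22656 = 42804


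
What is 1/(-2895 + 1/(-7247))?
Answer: -7247/20980066 ≈ -0.00034542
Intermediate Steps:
1/(-2895 + 1/(-7247)) = 1/(-2895 - 1/7247) = 1/(-20980066/7247) = -7247/20980066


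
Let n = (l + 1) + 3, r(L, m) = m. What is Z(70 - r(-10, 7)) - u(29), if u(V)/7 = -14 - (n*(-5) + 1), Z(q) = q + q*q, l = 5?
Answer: 3822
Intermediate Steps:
n = 9 (n = (5 + 1) + 3 = 6 + 3 = 9)
Z(q) = q + q²
u(V) = 210 (u(V) = 7*(-14 - (9*(-5) + 1)) = 7*(-14 - (-45 + 1)) = 7*(-14 - 1*(-44)) = 7*(-14 + 44) = 7*30 = 210)
Z(70 - r(-10, 7)) - u(29) = (70 - 1*7)*(1 + (70 - 1*7)) - 1*210 = (70 - 7)*(1 + (70 - 7)) - 210 = 63*(1 + 63) - 210 = 63*64 - 210 = 4032 - 210 = 3822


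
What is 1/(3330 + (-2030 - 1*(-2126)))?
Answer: 1/3426 ≈ 0.00029189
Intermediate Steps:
1/(3330 + (-2030 - 1*(-2126))) = 1/(3330 + (-2030 + 2126)) = 1/(3330 + 96) = 1/3426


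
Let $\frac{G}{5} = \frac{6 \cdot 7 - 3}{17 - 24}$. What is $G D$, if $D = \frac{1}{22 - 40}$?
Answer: $\frac{65}{42} \approx 1.5476$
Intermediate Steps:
$G = - \frac{195}{7}$ ($G = 5 \frac{6 \cdot 7 - 3}{17 - 24} = 5 \frac{42 - 3}{-7} = 5 \cdot 39 \left(- \frac{1}{7}\right) = 5 \left(- \frac{39}{7}\right) = - \frac{195}{7} \approx -27.857$)
$D = - \frac{1}{18}$ ($D = \frac{1}{22 - 40} = \frac{1}{-18} = - \frac{1}{18} \approx -0.055556$)
$G D = \left(- \frac{195}{7}\right) \left(- \frac{1}{18}\right) = \frac{65}{42}$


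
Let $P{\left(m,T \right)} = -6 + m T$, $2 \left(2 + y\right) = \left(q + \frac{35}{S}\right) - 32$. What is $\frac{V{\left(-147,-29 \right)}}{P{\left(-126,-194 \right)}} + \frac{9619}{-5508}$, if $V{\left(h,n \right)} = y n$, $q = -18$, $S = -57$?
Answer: $- \frac{182643293}{106561899} \approx -1.714$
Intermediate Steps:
$y = - \frac{3113}{114}$ ($y = -2 + \frac{\left(-18 + \frac{35}{-57}\right) - 32}{2} = -2 + \frac{\left(-18 + 35 \left(- \frac{1}{57}\right)\right) - 32}{2} = -2 + \frac{\left(-18 - \frac{35}{57}\right) - 32}{2} = -2 + \frac{- \frac{1061}{57} - 32}{2} = -2 + \frac{1}{2} \left(- \frac{2885}{57}\right) = -2 - \frac{2885}{114} = - \frac{3113}{114} \approx -27.307$)
$P{\left(m,T \right)} = -6 + T m$
$V{\left(h,n \right)} = - \frac{3113 n}{114}$
$\frac{V{\left(-147,-29 \right)}}{P{\left(-126,-194 \right)}} + \frac{9619}{-5508} = \frac{\left(- \frac{3113}{114}\right) \left(-29\right)}{-6 - -24444} + \frac{9619}{-5508} = \frac{90277}{114 \left(-6 + 24444\right)} + 9619 \left(- \frac{1}{5508}\right) = \frac{90277}{114 \cdot 24438} - \frac{9619}{5508} = \frac{90277}{114} \cdot \frac{1}{24438} - \frac{9619}{5508} = \frac{90277}{2785932} - \frac{9619}{5508} = - \frac{182643293}{106561899}$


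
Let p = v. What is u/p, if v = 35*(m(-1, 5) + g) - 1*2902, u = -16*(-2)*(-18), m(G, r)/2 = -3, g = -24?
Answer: 36/247 ≈ 0.14575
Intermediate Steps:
m(G, r) = -6 (m(G, r) = 2*(-3) = -6)
u = -576 (u = 32*(-18) = -576)
v = -3952 (v = 35*(-6 - 24) - 1*2902 = 35*(-30) - 2902 = -1050 - 2902 = -3952)
p = -3952
u/p = -576/(-3952) = -576*(-1/3952) = 36/247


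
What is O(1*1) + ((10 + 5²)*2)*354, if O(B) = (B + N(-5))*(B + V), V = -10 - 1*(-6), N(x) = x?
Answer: 24792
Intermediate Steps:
V = -4 (V = -10 + 6 = -4)
O(B) = (-5 + B)*(-4 + B) (O(B) = (B - 5)*(B - 4) = (-5 + B)*(-4 + B))
O(1*1) + ((10 + 5²)*2)*354 = (20 + (1*1)² - 9) + ((10 + 5²)*2)*354 = (20 + 1² - 9*1) + ((10 + 25)*2)*354 = (20 + 1 - 9) + (35*2)*354 = 12 + 70*354 = 12 + 24780 = 24792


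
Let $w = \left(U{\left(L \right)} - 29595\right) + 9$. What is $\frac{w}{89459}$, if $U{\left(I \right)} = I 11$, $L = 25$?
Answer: $- \frac{29311}{89459} \approx -0.32765$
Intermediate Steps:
$U{\left(I \right)} = 11 I$
$w = -29311$ ($w = \left(11 \cdot 25 - 29595\right) + 9 = \left(275 - 29595\right) + 9 = -29320 + 9 = -29311$)
$\frac{w}{89459} = - \frac{29311}{89459}$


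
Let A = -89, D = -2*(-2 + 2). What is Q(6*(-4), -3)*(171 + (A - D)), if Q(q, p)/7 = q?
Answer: -13776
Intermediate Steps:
D = 0 (D = -2*0 = 0)
Q(q, p) = 7*q
Q(6*(-4), -3)*(171 + (A - D)) = (7*(6*(-4)))*(171 + (-89 - 1*0)) = (7*(-24))*(171 + (-89 + 0)) = -168*(171 - 89) = -168*82 = -13776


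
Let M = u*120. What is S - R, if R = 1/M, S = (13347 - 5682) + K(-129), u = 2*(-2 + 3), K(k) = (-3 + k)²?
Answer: 6021359/240 ≈ 25089.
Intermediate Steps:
u = 2 (u = 2*1 = 2)
M = 240 (M = 2*120 = 240)
S = 25089 (S = (13347 - 5682) + (-3 - 129)² = 7665 + (-132)² = 7665 + 17424 = 25089)
R = 1/240 ≈ 0.0041667
S - R = 25089 - 1*1/240 = 25089 - 1/240 = 6021359/240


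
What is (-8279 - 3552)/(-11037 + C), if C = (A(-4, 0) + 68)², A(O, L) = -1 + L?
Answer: 11831/6548 ≈ 1.8068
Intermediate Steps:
C = 4489 (C = ((-1 + 0) + 68)² = (-1 + 68)² = 67² = 4489)
(-8279 - 3552)/(-11037 + C) = (-8279 - 3552)/(-11037 + 4489) = -11831/(-6548) = -11831*(-1/6548) = 11831/6548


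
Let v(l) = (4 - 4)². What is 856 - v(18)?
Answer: 856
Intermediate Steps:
v(l) = 0 (v(l) = 0² = 0)
856 - v(18) = 856 - 1*0 = 856 + 0 = 856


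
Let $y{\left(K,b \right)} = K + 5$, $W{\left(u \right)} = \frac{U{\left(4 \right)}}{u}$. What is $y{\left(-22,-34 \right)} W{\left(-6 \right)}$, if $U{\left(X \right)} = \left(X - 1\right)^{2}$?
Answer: $\frac{51}{2} \approx 25.5$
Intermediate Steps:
$U{\left(X \right)} = \left(-1 + X\right)^{2}$
$W{\left(u \right)} = \frac{9}{u}$ ($W{\left(u \right)} = \frac{\left(-1 + 4\right)^{2}}{u} = \frac{3^{2}}{u} = \frac{9}{u}$)
$y{\left(K,b \right)} = 5 + K$
$y{\left(-22,-34 \right)} W{\left(-6 \right)} = \left(5 - 22\right) \frac{9}{-6} = - 17 \cdot 9 \left(- \frac{1}{6}\right) = \left(-17\right) \left(- \frac{3}{2}\right) = \frac{51}{2}$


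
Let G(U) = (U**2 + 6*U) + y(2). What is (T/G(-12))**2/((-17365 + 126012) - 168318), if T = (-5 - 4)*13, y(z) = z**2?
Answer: -13689/344659696 ≈ -3.9717e-5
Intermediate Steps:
G(U) = 4 + U**2 + 6*U (G(U) = (U**2 + 6*U) + 2**2 = (U**2 + 6*U) + 4 = 4 + U**2 + 6*U)
T = -117 (T = -9*13 = -117)
(T/G(-12))**2/((-17365 + 126012) - 168318) = (-117/(4 + (-12)**2 + 6*(-12)))**2/((-17365 + 126012) - 168318) = (-117/(4 + 144 - 72))**2/(108647 - 168318) = (-117/76)**2/(-59671) = (-117*1/76)**2*(-1/59671) = (-117/76)**2*(-1/59671) = (13689/5776)*(-1/59671) = -13689/344659696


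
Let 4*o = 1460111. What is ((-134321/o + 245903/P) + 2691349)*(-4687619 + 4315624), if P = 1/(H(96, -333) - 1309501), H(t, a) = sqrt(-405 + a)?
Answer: 174899676853837737684610/1460111 - 274424059455*I*sqrt(82) ≈ 1.1979e+17 - 2.485e+12*I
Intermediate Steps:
o = 1460111/4 (o = (1/4)*1460111 = 1460111/4 ≈ 3.6503e+5)
P = 1/(-1309501 + 3*I*sqrt(82)) (P = 1/(sqrt(-405 - 333) - 1309501) = 1/(sqrt(-738) - 1309501) = 1/(3*I*sqrt(82) - 1309501) = 1/(-1309501 + 3*I*sqrt(82)) ≈ -7.6365e-7 - 1.6e-11*I)
((-134321/o + 245903/P) + 2691349)*(-4687619 + 4315624) = ((-134321/1460111/4 + 245903/(-1309501/1714792869739 - 3*I*sqrt(82)/1714792869739)) + 2691349)*(-4687619 + 4315624) = ((-134321*4/1460111 + 245903/(-1309501/1714792869739 - 3*I*sqrt(82)/1714792869739)) + 2691349)*(-371995) = ((-537284/1460111 + 245903/(-1309501/1714792869739 - 3*I*sqrt(82)/1714792869739)) + 2691349)*(-371995) = (3929667742455/1460111 + 245903/(-1309501/1714792869739 - 3*I*sqrt(82)/1714792869739))*(-371995) = -1461816751854547725/1460111 - 91474686485/(-1309501/1714792869739 - 3*I*sqrt(82)/1714792869739)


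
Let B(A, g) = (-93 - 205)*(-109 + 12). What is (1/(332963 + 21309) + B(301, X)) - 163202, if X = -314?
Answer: -47577312511/354272 ≈ -1.3430e+5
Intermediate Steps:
B(A, g) = 28906 (B(A, g) = -298*(-97) = 28906)
(1/(332963 + 21309) + B(301, X)) - 163202 = (1/(332963 + 21309) + 28906) - 163202 = (1/354272 + 28906) - 163202 = 10240586433/354272 - 163202 = -47577312511/354272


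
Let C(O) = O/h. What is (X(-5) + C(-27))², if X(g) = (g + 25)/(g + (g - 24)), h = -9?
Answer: 1681/289 ≈ 5.8166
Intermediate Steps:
C(O) = -O/9 (C(O) = O/(-9) = O*(-⅑) = -O/9)
X(g) = (25 + g)/(-24 + 2*g) (X(g) = (25 + g)/(g + (-24 + g)) = (25 + g)/(-24 + 2*g))
(X(-5) + C(-27))² = ((25 - 5)/(2*(-12 - 5)) - ⅑*(-27))² = ((½)*20/(-17) + 3)² = ((½)*(-1/17)*20 + 3)² = (-10/17 + 3)² = (41/17)² = 1681/289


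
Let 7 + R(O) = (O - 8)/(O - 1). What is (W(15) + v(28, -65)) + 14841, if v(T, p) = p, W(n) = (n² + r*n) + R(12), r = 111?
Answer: 183253/11 ≈ 16659.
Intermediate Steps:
R(O) = -7 + (-8 + O)/(-1 + O) (R(O) = -7 + (O - 8)/(O - 1) = -7 + (-8 + O)/(-1 + O))
W(n) = -73/11 + n² + 111*n (W(n) = (n² + 111*n) + (-1 - 6*12)/(-1 + 12) = (n² + 111*n) + (-1 - 72)/11 = (n² + 111*n) + (1/11)*(-73) = (n² + 111*n) - 73/11 = -73/11 + n² + 111*n)
(W(15) + v(28, -65)) + 14841 = ((-73/11 + 15² + 111*15) - 65) + 14841 = ((-73/11 + 225 + 1665) - 65) + 14841 = (20717/11 - 65) + 14841 = 20002/11 + 14841 = 183253/11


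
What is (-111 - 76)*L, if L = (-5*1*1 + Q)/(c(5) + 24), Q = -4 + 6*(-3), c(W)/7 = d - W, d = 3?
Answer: 5049/10 ≈ 504.90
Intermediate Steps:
c(W) = 21 - 7*W (c(W) = 7*(3 - W) = 21 - 7*W)
Q = -22 (Q = -4 - 18 = -22)
L = -27/10 (L = (-5*1*1 - 22)/((21 - 7*5) + 24) = (-5*1 - 22)/((21 - 35) + 24) = (-5 - 22)/(-14 + 24) = -27/10 ≈ -2.7000)
(-111 - 76)*L = (-111 - 76)*(-27/10) = -187*(-27/10) = 5049/10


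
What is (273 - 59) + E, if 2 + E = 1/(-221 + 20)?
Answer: 42611/201 ≈ 212.00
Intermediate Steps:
E = -403/201 (E = -2 + 1/(-221 + 20) = -2 + 1/(-201) = -2 - 1/201 = -403/201 ≈ -2.0050)
(273 - 59) + E = (273 - 59) - 403/201 = 214 - 403/201 = 42611/201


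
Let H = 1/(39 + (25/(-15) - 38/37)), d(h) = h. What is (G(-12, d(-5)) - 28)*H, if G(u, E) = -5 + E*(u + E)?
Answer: 222/155 ≈ 1.4323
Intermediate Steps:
H = 111/4030 (H = 1/(39 + (25*(-1/15) - 38*1/37)) = 1/(39 + (-5/3 - 38/37)) = 1/(39 - 299/111) = 1/(4030/111) = 111/4030 ≈ 0.027543)
G(u, E) = -5 + E*(E + u)
(G(-12, d(-5)) - 28)*H = ((-5 + (-5)**2 - 5*(-12)) - 28)*(111/4030) = ((-5 + 25 + 60) - 28)*(111/4030) = (80 - 28)*(111/4030) = 52*(111/4030) = 222/155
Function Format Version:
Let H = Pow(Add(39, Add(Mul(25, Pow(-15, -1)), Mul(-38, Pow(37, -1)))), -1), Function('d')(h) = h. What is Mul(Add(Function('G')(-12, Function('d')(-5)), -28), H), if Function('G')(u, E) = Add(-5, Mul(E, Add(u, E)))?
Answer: Rational(222, 155) ≈ 1.4323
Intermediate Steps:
H = Rational(111, 4030) (H = Pow(Add(39, Add(Mul(25, Rational(-1, 15)), Mul(-38, Rational(1, 37)))), -1) = Pow(Add(39, Add(Rational(-5, 3), Rational(-38, 37))), -1) = Pow(Add(39, Rational(-299, 111)), -1) = Pow(Rational(4030, 111), -1) = Rational(111, 4030) ≈ 0.027543)
Function('G')(u, E) = Add(-5, Mul(E, Add(E, u)))
Mul(Add(Function('G')(-12, Function('d')(-5)), -28), H) = Mul(Add(Add(-5, Pow(-5, 2), Mul(-5, -12)), -28), Rational(111, 4030)) = Mul(Add(Add(-5, 25, 60), -28), Rational(111, 4030)) = Mul(Add(80, -28), Rational(111, 4030)) = Mul(52, Rational(111, 4030)) = Rational(222, 155)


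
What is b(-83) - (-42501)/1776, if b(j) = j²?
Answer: 4092455/592 ≈ 6912.9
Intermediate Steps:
b(-83) - (-42501)/1776 = (-83)² - (-42501)/1776 = 6889 - (-42501)/1776 = 6889 - 1*(-14167/592) = 6889 + 14167/592 = 4092455/592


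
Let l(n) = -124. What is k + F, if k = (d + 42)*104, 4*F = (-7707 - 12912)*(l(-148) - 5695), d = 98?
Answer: 120040201/4 ≈ 3.0010e+7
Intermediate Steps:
F = 119981961/4 (F = ((-7707 - 12912)*(-124 - 5695))/4 = (-20619*(-5819))/4 = (1/4)*119981961 = 119981961/4 ≈ 2.9995e+7)
k = 14560 (k = (98 + 42)*104 = 140*104 = 14560)
k + F = 14560 + 119981961/4 = 120040201/4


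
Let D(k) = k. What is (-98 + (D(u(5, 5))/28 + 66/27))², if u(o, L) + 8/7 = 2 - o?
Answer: 28500530041/3111696 ≈ 9159.2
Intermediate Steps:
u(o, L) = 6/7 - o (u(o, L) = -8/7 + (2 - o) = 6/7 - o)
(-98 + (D(u(5, 5))/28 + 66/27))² = (-98 + ((6/7 - 1*5)/28 + 66/27))² = (-98 + ((6/7 - 5)*(1/28) + 66*(1/27)))² = (-98 + (-29/7*1/28 + 22/9))² = (-98 + (-29/196 + 22/9))² = (-98 + 4051/1764)² = (-168821/1764)² = 28500530041/3111696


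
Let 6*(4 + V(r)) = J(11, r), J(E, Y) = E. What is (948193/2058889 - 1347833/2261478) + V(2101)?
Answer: -184810470928/80278140999 ≈ -2.3021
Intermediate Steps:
V(r) = -13/6 (V(r) = -4 + (⅙)*11 = -4 + 11/6 = -13/6)
(948193/2058889 - 1347833/2261478) + V(2101) = (948193/2058889 - 1347833/2261478) - 13/6 = (948193*(1/2058889) - 1347833*1/2261478) - 13/6 = (948193/2058889 - 46477/77982) - 13/6 = -21748997527/160556281998 - 13/6 = -184810470928/80278140999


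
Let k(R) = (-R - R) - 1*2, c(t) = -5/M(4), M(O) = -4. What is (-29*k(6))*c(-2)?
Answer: 1015/2 ≈ 507.50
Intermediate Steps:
c(t) = 5/4 (c(t) = -5/(-4) = -5*(-¼) = 5/4)
k(R) = -2 - 2*R (k(R) = -2*R - 2 = -2 - 2*R)
(-29*k(6))*c(-2) = -29*(-2 - 2*6)*(5/4) = -29*(-2 - 12)*(5/4) = -29*(-14)*(5/4) = 406*(5/4) = 1015/2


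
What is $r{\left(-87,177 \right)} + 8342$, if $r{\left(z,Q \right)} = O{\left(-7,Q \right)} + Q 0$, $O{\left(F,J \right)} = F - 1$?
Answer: $8334$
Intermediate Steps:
$O{\left(F,J \right)} = -1 + F$
$r{\left(z,Q \right)} = -8$ ($r{\left(z,Q \right)} = \left(-1 - 7\right) + Q 0 = -8 + 0 = -8$)
$r{\left(-87,177 \right)} + 8342 = -8 + 8342 = 8334$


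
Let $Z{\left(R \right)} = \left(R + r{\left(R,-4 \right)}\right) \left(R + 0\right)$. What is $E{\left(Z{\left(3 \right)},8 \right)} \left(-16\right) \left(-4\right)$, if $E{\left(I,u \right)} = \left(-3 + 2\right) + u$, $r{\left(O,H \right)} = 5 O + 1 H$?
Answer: $448$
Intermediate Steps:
$r{\left(O,H \right)} = H + 5 O$ ($r{\left(O,H \right)} = 5 O + H = H + 5 O$)
$Z{\left(R \right)} = R \left(-4 + 6 R\right)$ ($Z{\left(R \right)} = \left(R + \left(-4 + 5 R\right)\right) \left(R + 0\right) = \left(-4 + 6 R\right) R = R \left(-4 + 6 R\right)$)
$E{\left(I,u \right)} = -1 + u$
$E{\left(Z{\left(3 \right)},8 \right)} \left(-16\right) \left(-4\right) = \left(-1 + 8\right) \left(-16\right) \left(-4\right) = 7 \left(-16\right) \left(-4\right) = \left(-112\right) \left(-4\right) = 448$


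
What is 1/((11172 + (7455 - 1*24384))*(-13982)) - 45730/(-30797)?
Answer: 3681007753817/2478985236078 ≈ 1.4849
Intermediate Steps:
1/((11172 + (7455 - 1*24384))*(-13982)) - 45730/(-30797) = -1/13982/(11172 + (7455 - 24384)) - 45730*(-1/30797) = -1/13982/(11172 - 16929) + 45730/30797 = -1/13982/(-5757) + 45730/30797 = -1/5757*(-1/13982) + 45730/30797 = 1/80494374 + 45730/30797 = 3681007753817/2478985236078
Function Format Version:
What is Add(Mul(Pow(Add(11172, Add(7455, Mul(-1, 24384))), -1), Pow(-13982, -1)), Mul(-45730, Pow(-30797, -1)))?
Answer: Rational(3681007753817, 2478985236078) ≈ 1.4849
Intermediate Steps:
Add(Mul(Pow(Add(11172, Add(7455, Mul(-1, 24384))), -1), Pow(-13982, -1)), Mul(-45730, Pow(-30797, -1))) = Add(Mul(Pow(Add(11172, Add(7455, -24384)), -1), Rational(-1, 13982)), Mul(-45730, Rational(-1, 30797))) = Add(Mul(Pow(Add(11172, -16929), -1), Rational(-1, 13982)), Rational(45730, 30797)) = Add(Mul(Pow(-5757, -1), Rational(-1, 13982)), Rational(45730, 30797)) = Add(Mul(Rational(-1, 5757), Rational(-1, 13982)), Rational(45730, 30797)) = Add(Rational(1, 80494374), Rational(45730, 30797)) = Rational(3681007753817, 2478985236078)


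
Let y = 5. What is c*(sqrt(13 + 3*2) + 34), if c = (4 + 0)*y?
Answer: 680 + 20*sqrt(19) ≈ 767.18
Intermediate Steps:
c = 20 (c = (4 + 0)*5 = 4*5 = 20)
c*(sqrt(13 + 3*2) + 34) = 20*(sqrt(13 + 3*2) + 34) = 20*(sqrt(13 + 6) + 34) = 20*(sqrt(19) + 34) = 20*(34 + sqrt(19)) = 680 + 20*sqrt(19)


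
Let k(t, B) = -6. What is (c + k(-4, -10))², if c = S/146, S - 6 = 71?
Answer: 638401/21316 ≈ 29.949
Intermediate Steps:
S = 77 (S = 6 + 71 = 77)
c = 77/146 ≈ 0.52740
(c + k(-4, -10))² = (77/146 - 6)² = (-799/146)² = 638401/21316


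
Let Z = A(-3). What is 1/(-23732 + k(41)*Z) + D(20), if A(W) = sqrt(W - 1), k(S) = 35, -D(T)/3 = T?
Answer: -8448196793/140803181 - 35*I/281606362 ≈ -60.0 - 1.2429e-7*I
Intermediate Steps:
D(T) = -3*T
A(W) = sqrt(-1 + W)
Z = 2*I (Z = sqrt(-1 - 3) = sqrt(-4) = 2*I ≈ 2.0*I)
1/(-23732 + k(41)*Z) + D(20) = 1/(-23732 + 35*(2*I)) - 3*20 = 1/(-23732 + 70*I) - 60 = (-23732 - 70*I)/563212724 - 60 = -60 + (-23732 - 70*I)/563212724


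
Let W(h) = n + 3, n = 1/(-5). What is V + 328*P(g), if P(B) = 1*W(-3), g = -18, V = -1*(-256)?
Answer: 5872/5 ≈ 1174.4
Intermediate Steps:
n = -⅕ ≈ -0.20000
V = 256
W(h) = 14/5 (W(h) = -⅕ + 3 = 14/5)
P(B) = 14/5 (P(B) = 1*(14/5) = 14/5)
V + 328*P(g) = 256 + 328*(14/5) = 256 + 4592/5 = 5872/5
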